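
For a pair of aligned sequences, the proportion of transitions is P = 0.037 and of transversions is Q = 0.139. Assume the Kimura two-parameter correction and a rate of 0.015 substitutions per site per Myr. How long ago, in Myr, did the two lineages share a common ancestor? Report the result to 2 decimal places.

6.71

Under the Kimura two-parameter model, d = −½ ln(1 − 2P − Q) − ¼ ln(1 − 2Q).
1 − 2P − Q = 0.787, giving −½ ln(0.787) = 0.119764.
1 − 2Q = 0.722, giving −¼ ln(0.722) = 0.081433.
d = 0.119764 + 0.081433 = 0.201197.
Under a molecular clock d = 2μt, so t = d/(2μ) = 0.201197 / (2 × 0.015) = 6.71 Myr.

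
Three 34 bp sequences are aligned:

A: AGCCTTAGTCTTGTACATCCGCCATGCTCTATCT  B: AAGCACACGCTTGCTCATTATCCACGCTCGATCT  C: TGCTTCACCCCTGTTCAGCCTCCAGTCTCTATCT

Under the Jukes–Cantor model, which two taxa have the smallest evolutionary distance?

A and C

A–B: 13/34 differ, p = 0.382, d = 0.535.
A–C: 11/34 differ, p = 0.324, d = 0.423.
B–C: 14/34 differ, p = 0.412, d = 0.597.
The smallest distance is between A and C.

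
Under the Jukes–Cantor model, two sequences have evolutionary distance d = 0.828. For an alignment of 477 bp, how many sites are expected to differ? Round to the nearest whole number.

Invert JC69: p = (3/4)(1 − e^(−4d/3)) = 0.75 × (1 − e^(-1.104)) = 0.75 × (1 − 0.331542) = 0.501344.
Expected differing sites = pL ≈ 0.501344 × 477 = 239.141088 ≈ 239.

239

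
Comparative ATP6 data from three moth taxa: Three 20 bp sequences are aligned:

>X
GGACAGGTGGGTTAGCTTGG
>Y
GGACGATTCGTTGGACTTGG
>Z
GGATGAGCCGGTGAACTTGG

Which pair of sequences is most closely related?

X–Y: 8/20 differ, p = 0.400, d = 0.572.
X–Z: 7/20 differ, p = 0.350, d = 0.471.
Y–Z: 5/20 differ, p = 0.250, d = 0.304.
The smallest distance is between Y and Z.

Y and Z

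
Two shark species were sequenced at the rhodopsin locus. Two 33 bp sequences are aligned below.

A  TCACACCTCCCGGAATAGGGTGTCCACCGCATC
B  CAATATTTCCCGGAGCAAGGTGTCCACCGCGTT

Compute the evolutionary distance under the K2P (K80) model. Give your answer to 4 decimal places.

0.4444

Of 33 sites, 9 differences are transitions and 1 are transversions, so P = 9/33 ≈ 0.272727 and Q = 1/33 ≈ 0.030303.
Under the Kimura two-parameter model, d = −½ ln(1 − 2P − Q) − ¼ ln(1 − 2Q).
1 − 2P − Q = 0.424243, giving −½ ln(0.424243) = 0.428724.
1 − 2Q = 0.939394, giving −¼ ln(0.939394) = 0.015630.
d = 0.428724 + 0.015630 = 0.444354.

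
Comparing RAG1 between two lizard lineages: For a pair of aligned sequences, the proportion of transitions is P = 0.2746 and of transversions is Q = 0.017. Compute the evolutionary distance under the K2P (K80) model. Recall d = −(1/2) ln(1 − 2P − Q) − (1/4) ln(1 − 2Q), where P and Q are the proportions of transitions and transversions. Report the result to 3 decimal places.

Under the Kimura two-parameter model, d = −½ ln(1 − 2P − Q) − ¼ ln(1 − 2Q).
1 − 2P − Q = 0.4338, giving −½ ln(0.4338) = 0.417586.
1 − 2Q = 0.966, giving −¼ ln(0.966) = 0.008648.
d = 0.417586 + 0.008648 = 0.426234.

0.426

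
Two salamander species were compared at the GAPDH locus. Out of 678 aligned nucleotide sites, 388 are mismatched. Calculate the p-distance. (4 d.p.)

0.5723

p = 388/678 = 0.572271… ≈ 0.5723 (to 4 d.p.).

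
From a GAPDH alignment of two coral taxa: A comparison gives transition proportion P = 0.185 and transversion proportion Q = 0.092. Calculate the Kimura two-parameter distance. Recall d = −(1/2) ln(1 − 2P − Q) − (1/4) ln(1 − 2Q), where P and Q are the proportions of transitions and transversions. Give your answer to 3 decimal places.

0.361

Under the Kimura two-parameter model, d = −½ ln(1 − 2P − Q) − ¼ ln(1 − 2Q).
1 − 2P − Q = 0.538, giving −½ ln(0.538) = 0.309948.
1 − 2Q = 0.816, giving −¼ ln(0.816) = 0.050835.
d = 0.309948 + 0.050835 = 0.360783.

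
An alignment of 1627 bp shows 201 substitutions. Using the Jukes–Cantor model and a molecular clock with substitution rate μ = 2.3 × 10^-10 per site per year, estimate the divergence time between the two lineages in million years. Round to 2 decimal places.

293.46

p = 201/1627 ≈ 0.12354.
d = −(3/4) ln(1 − 4p/3) = −0.75 ln(1 − 0.16472) = −0.75 ln(0.83528)
  = −0.75 × (-0.179988) = 0.134991 substitutions/site.
Under a molecular clock d = 2μt, so t = d/(2μ) = 0.134991 / (2 × 2.3 × 10^-10) = 293.46 million years.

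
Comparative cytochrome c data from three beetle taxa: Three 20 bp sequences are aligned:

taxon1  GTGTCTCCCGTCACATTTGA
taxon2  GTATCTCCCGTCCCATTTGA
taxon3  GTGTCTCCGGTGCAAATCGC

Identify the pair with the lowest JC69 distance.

taxon1–taxon2: 2/20 differ, p = 0.100, d = 0.107.
taxon1–taxon3: 7/20 differ, p = 0.350, d = 0.471.
taxon2–taxon3: 7/20 differ, p = 0.350, d = 0.471.
The smallest distance is between taxon1 and taxon2.

taxon1 and taxon2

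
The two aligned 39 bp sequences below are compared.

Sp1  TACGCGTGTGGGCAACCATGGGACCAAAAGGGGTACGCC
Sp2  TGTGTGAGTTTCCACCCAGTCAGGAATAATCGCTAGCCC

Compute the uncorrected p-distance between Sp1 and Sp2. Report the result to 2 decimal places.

0.54

The sequences differ at 21 of 39 positions.
p = 21/39 = 0.538461… ≈ 0.54 (to 2 d.p.).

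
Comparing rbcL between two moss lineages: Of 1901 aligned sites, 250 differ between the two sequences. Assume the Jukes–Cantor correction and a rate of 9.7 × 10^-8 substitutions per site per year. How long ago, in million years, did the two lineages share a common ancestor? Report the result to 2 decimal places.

0.75

p = 250/1901 ≈ 0.13151.
d = −(3/4) ln(1 − 4p/3) = −0.75 ln(1 − 0.175347) = −0.75 ln(0.824653)
  = −0.75 × (-0.192793) = 0.144595 substitutions/site.
Under a molecular clock d = 2μt, so t = d/(2μ) = 0.144595 / (2 × 9.7 × 10^-8) = 0.75 million years.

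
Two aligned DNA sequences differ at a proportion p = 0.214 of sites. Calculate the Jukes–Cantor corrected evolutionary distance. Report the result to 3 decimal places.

d = −(3/4) ln(1 − 4p/3) = −0.75 ln(1 − 0.285333) = −0.75 ln(0.714667)
  = −0.75 × (-0.335939) = 0.251954 substitutions/site.

0.252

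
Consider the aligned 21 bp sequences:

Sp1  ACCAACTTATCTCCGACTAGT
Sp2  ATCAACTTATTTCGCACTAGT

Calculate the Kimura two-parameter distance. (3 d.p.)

Of 21 sites, 2 differences are transitions and 2 are transversions, so P = 2/21 ≈ 0.095238 and Q = 2/21 ≈ 0.095238.
Under the Kimura two-parameter model, d = −½ ln(1 − 2P − Q) − ¼ ln(1 − 2Q).
1 − 2P − Q = 0.714286, giving −½ ln(0.714286) = 0.168236.
1 − 2Q = 0.809524, giving −¼ ln(0.809524) = 0.052827.
d = 0.168236 + 0.052827 = 0.221063.

0.221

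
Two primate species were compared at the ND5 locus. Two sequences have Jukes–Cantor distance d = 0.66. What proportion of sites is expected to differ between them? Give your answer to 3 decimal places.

p = (3/4)(1 − e^(−4d/3)) = 0.75 × (1 − e^(-0.88)) = 0.75 × (1 − 0.414783) = 0.438913.

0.439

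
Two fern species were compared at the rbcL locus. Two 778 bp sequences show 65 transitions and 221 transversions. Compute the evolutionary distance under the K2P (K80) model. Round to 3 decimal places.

0.510

P = 65/778 ≈ 0.083548 and Q = 221/778 ≈ 0.284062.
Under the Kimura two-parameter model, d = −½ ln(1 − 2P − Q) − ¼ ln(1 − 2Q).
1 − 2P − Q = 0.548842, giving −½ ln(0.548842) = 0.299972.
1 − 2Q = 0.431876, giving −¼ ln(0.431876) = 0.209904.
d = 0.299972 + 0.209904 = 0.509876.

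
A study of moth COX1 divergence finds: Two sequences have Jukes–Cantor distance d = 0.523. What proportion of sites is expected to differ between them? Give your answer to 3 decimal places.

0.377

p = (3/4)(1 − e^(−4d/3)) = 0.75 × (1 − e^(-0.697333)) = 0.75 × (1 − 0.497911) = 0.376567.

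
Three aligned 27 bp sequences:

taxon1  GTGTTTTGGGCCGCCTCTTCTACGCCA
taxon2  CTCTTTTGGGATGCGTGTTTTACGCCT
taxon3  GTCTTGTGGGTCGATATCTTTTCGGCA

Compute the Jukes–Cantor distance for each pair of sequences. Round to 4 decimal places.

taxon1–taxon2: 8/27 sites differ → p ≈ 0.296296, d = −0.75 ln(1 − 0.395061) = 0.376971 ≈ 0.3770.
taxon1–taxon3: 11/27 sites differ → p ≈ 0.407407, d = −0.75 ln(1 − 0.543209) = 0.587647 ≈ 0.5876.
taxon2–taxon3: 12/27 sites differ → p ≈ 0.444444, d = −0.75 ln(1 − 0.592592) = 0.673455 ≈ 0.6735.

d(taxon1,taxon2) = 0.3770, d(taxon1,taxon3) = 0.5876, d(taxon2,taxon3) = 0.6735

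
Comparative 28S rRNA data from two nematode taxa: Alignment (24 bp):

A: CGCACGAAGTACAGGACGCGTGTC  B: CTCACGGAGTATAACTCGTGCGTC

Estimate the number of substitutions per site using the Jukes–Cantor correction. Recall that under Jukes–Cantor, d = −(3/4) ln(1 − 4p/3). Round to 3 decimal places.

0.441

The sequences differ at 8 of 24 sites (2, 7, 12, 14, 15, 16, 19, 21), so p = 8/24 ≈ 0.333333.
d = −(3/4) ln(1 − 4p/3) = −0.75 ln(1 − 0.444444) = −0.75 ln(0.555556)
  = −0.75 × (-0.587786) = 0.440840 substitutions/site.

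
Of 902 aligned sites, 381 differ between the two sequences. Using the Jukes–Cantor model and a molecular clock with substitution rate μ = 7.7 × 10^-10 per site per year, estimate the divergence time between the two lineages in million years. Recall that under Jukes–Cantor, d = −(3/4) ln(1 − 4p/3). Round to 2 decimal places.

p = 381/902 ≈ 0.422395.
d = −(3/4) ln(1 − 4p/3) = −0.75 ln(1 − 0.563193) = −0.75 ln(0.436807)
  = −0.75 × (-0.828264) = 0.621198 substitutions/site.
Under a molecular clock d = 2μt, so t = d/(2μ) = 0.621198 / (2 × 7.7 × 10^-10) = 403.38 million years.

403.38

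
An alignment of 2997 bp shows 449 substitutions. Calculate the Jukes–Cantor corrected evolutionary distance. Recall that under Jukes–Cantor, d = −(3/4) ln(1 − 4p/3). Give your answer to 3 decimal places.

p = 449/2997 ≈ 0.149816.
d = −(3/4) ln(1 − 4p/3) = −0.75 ln(1 − 0.199755) = −0.75 ln(0.800245)
  = −0.75 × (-0.222837) = 0.167128 substitutions/site.

0.167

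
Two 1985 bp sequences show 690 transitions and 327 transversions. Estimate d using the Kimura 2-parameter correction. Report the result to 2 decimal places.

1.08

P = 690/1985 ≈ 0.347607 and Q = 327/1985 ≈ 0.164736.
Under the Kimura two-parameter model, d = −½ ln(1 − 2P − Q) − ¼ ln(1 − 2Q).
1 − 2P − Q = 0.14005, giving −½ ln(0.14005) = 0.982878.
1 − 2Q = 0.670528, giving −¼ ln(0.670528) = 0.099922.
d = 0.982878 + 0.099922 = 1.082800.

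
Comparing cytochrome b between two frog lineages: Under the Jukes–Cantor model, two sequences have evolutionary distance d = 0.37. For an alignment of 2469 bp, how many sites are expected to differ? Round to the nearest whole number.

721

Invert JC69: p = (3/4)(1 − e^(−4d/3)) = 0.75 × (1 − e^(-0.493333)) = 0.75 × (1 − 0.610588) = 0.292059.
Expected differing sites = pL ≈ 0.292059 × 2469 = 721.093671 ≈ 721.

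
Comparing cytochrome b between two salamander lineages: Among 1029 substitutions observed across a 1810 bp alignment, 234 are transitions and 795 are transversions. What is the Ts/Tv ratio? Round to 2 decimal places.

0.29

R = 234/795 = 0.294339… ≈ 0.29 (to 2 d.p.).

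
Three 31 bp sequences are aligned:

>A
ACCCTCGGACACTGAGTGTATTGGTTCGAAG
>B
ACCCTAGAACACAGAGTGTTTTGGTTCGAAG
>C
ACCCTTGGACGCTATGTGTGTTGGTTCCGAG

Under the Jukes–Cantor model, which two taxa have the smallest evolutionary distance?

A and B

A–B: 4/31 differ, p = 0.129, d = 0.142.
A–C: 7/31 differ, p = 0.226, d = 0.269.
B–C: 9/31 differ, p = 0.290, d = 0.367.
The smallest distance is between A and B.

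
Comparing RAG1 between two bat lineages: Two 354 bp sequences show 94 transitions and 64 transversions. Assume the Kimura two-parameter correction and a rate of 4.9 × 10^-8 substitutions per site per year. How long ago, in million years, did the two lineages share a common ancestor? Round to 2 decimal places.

7.49

P = 94/354 ≈ 0.265537 and Q = 64/354 ≈ 0.180791.
Under the Kimura two-parameter model, d = −½ ln(1 − 2P − Q) − ¼ ln(1 − 2Q).
1 − 2P − Q = 0.288135, giving −½ ln(0.288135) = 0.622163.
1 − 2Q = 0.638418, giving −¼ ln(0.638418) = 0.112191.
d = 0.622163 + 0.112191 = 0.734354.
Under a molecular clock d = 2μt, so t = d/(2μ) = 0.734354 / (2 × 4.9 × 10^-8) = 7.49 million years.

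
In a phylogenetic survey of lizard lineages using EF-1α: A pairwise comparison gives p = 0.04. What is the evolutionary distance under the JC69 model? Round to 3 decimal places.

0.041

d = −(3/4) ln(1 − 4p/3) = −0.75 ln(1 − 0.053333) = −0.75 ln(0.946667)
  = −0.75 × (-0.054808) = 0.041106 substitutions/site.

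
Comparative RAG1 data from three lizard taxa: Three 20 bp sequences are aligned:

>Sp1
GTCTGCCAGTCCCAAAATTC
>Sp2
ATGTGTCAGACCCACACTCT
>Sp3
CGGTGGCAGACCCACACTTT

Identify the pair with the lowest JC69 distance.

Sp1–Sp2: 8/20 differ, p = 0.400, d = 0.572.
Sp1–Sp3: 8/20 differ, p = 0.400, d = 0.572.
Sp2–Sp3: 4/20 differ, p = 0.200, d = 0.233.
The smallest distance is between Sp2 and Sp3.

Sp2 and Sp3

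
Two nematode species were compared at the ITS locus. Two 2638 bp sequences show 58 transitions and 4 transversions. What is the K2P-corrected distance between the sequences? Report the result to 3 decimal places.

0.024

P = 58/2638 ≈ 0.021986 and Q = 4/2638 ≈ 0.001516.
Under the Kimura two-parameter model, d = −½ ln(1 − 2P − Q) − ¼ ln(1 − 2Q).
1 − 2P − Q = 0.954512, giving −½ ln(0.954512) = 0.023278.
1 − 2Q = 0.996968, giving −¼ ln(0.996968) = 0.000759.
d = 0.023278 + 0.000759 = 0.024037.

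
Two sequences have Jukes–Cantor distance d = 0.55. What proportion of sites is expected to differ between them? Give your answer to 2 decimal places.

p = (3/4)(1 − e^(−4d/3)) = 0.75 × (1 − e^(-0.733333)) = 0.75 × (1 − 0.480305) = 0.389771.

0.39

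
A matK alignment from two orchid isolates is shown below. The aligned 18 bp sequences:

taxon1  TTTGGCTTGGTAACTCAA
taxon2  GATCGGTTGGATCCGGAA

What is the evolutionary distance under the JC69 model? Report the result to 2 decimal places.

The sequences differ at 9 of 18 sites (1, 2, 4, 6, 11, 12, 13, 15, 16), so p = 9/18 = 0.5.
d = −(3/4) ln(1 − 4p/3) = −0.75 ln(1 − 0.666667) = −0.75 ln(0.333333)
  = −0.75 × (-1.098613) = 0.823960 substitutions/site.

0.82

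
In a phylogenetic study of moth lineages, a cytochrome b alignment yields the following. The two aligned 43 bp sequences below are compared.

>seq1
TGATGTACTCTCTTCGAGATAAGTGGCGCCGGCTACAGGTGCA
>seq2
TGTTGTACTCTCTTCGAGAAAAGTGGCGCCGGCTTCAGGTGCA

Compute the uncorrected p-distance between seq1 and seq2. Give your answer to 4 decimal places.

The sequences differ at 3 of 43 positions (sites 3, 20, 35).
p = 3/43 = 0.069767… ≈ 0.0698 (to 4 d.p.).

0.0698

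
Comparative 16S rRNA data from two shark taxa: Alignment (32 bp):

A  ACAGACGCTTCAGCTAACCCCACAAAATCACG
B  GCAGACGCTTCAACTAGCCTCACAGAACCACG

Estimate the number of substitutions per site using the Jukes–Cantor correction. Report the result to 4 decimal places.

0.2158

The sequences differ at 6 of 32 sites (1, 13, 17, 20, 25, 28), so p = 6/32 = 0.1875.
d = −(3/4) ln(1 − 4p/3) = −0.75 ln(1 − 0.25) = −0.75 ln(0.75)
  = −0.75 × (-0.287682) = 0.215762 substitutions/site.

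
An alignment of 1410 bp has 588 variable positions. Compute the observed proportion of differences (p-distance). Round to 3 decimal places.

p = 588/1410 = 0.417021… ≈ 0.417 (to 3 d.p.).

0.417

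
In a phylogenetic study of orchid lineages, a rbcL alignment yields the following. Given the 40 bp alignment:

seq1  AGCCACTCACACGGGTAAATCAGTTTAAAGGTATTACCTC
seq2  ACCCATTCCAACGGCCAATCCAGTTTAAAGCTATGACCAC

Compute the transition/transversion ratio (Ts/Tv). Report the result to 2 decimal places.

Transitions are A↔G and C↔T; transversions are all other mismatches.
Transitions: 3. Transversions: 8.
R = 3/8 = 0.375 ≈ 0.38 (to 2 d.p.).

0.38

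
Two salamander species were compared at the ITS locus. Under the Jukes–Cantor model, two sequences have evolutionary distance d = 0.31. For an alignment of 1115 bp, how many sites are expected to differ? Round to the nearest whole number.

Invert JC69: p = (3/4)(1 − e^(−4d/3)) = 0.75 × (1 − e^(-0.413333)) = 0.75 × (1 − 0.661442) = 0.253919.
Expected differing sites = pL ≈ 0.253919 × 1115 = 283.119685 ≈ 283.

283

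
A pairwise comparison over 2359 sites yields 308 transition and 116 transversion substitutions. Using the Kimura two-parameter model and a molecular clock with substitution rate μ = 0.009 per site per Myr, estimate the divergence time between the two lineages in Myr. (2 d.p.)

11.76

P = 308/2359 ≈ 0.130564 and Q = 116/2359 ≈ 0.049173.
Under the Kimura two-parameter model, d = −½ ln(1 − 2P − Q) − ¼ ln(1 − 2Q).
1 − 2P − Q = 0.689699, giving −½ ln(0.689699) = 0.185750.
1 − 2Q = 0.901654, giving −¼ ln(0.901654) = 0.025881.
d = 0.185750 + 0.025881 = 0.211631.
Under a molecular clock d = 2μt, so t = d/(2μ) = 0.211631 / (2 × 0.009) = 11.76 Myr.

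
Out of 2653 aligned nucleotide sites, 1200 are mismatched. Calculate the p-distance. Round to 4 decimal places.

0.4523

p = 1200/2653 = 0.452318… ≈ 0.4523 (to 4 d.p.).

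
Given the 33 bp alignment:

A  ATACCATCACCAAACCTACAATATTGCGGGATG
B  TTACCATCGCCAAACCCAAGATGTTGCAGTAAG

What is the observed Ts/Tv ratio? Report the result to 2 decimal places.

1.25

Transitions are A↔G and C↔T; transversions are all other mismatches.
Transitions: 5. Transversions: 4.
R = 5/4 = 1.25.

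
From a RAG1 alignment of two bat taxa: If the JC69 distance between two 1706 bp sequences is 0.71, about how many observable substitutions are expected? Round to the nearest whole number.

783

Invert JC69: p = (3/4)(1 − e^(−4d/3)) = 0.75 × (1 − e^(-0.946667)) = 0.75 × (1 − 0.388032) = 0.458976.
Expected differing sites = pL ≈ 0.458976 × 1706 = 783.013056 ≈ 783.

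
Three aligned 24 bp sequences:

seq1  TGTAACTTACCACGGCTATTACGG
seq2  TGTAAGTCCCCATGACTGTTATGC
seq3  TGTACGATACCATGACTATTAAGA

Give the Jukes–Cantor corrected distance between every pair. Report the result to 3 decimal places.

seq1–seq2: 8/24 sites differ → p ≈ 0.333333, d = −0.75 ln(1 − 0.444444) = 0.440839 ≈ 0.441.
seq1–seq3: 7/24 sites differ → p ≈ 0.291667, d = −0.75 ln(1 − 0.388889) = 0.369358 ≈ 0.369.
seq2–seq3: 7/24 sites differ → p ≈ 0.291667, d = −0.75 ln(1 − 0.388889) = 0.369358 ≈ 0.369.

d(seq1,seq2) = 0.441, d(seq1,seq3) = 0.369, d(seq2,seq3) = 0.369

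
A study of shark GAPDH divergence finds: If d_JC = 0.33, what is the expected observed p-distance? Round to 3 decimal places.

p = (3/4)(1 − e^(−4d/3)) = 0.75 × (1 − e^(-0.44)) = 0.75 × (1 − 0.644036) = 0.266973.

0.267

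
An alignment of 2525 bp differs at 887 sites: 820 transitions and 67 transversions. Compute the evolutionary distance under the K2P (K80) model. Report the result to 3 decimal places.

P = 820/2525 ≈ 0.324752 and Q = 67/2525 ≈ 0.026535.
Under the Kimura two-parameter model, d = −½ ln(1 − 2P − Q) − ¼ ln(1 − 2Q).
1 − 2P − Q = 0.323961, giving −½ ln(0.323961) = 0.563566.
1 − 2Q = 0.94693, giving −¼ ln(0.94693) = 0.013633.
d = 0.563566 + 0.013633 = 0.577199.

0.577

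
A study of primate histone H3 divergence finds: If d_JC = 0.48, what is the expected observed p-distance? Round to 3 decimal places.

p = (3/4)(1 − e^(−4d/3)) = 0.75 × (1 − e^(-0.64)) = 0.75 × (1 − 0.527292) = 0.354531.

0.355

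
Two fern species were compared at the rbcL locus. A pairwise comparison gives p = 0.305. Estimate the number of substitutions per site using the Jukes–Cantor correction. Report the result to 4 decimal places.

d = −(3/4) ln(1 − 4p/3) = −0.75 ln(1 − 0.406667) = −0.75 ln(0.593333)
  = −0.75 × (-0.521999) = 0.391499 substitutions/site.

0.3915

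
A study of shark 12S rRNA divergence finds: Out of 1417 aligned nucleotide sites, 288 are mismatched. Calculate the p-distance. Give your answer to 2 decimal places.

0.20

p = 288/1417 = 0.203246… ≈ 0.20 (to 2 d.p.).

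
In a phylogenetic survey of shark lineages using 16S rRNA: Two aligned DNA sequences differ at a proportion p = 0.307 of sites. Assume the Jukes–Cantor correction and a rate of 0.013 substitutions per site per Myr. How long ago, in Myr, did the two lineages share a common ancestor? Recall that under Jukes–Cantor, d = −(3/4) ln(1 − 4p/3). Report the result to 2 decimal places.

15.19

d = −(3/4) ln(1 − 4p/3) = −0.75 ln(1 − 0.409333) = −0.75 ln(0.590667)
  = −0.75 × (-0.526503) = 0.394877 substitutions/site.
Under a molecular clock d = 2μt, so t = d/(2μ) = 0.394877 / (2 × 0.013) = 15.19 Myr.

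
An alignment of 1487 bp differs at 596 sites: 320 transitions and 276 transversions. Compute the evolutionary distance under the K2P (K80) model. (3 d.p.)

0.595

P = 320/1487 ≈ 0.215198 and Q = 276/1487 ≈ 0.185609.
Under the Kimura two-parameter model, d = −½ ln(1 − 2P − Q) − ¼ ln(1 − 2Q).
1 − 2P − Q = 0.383995, giving −½ ln(0.383995) = 0.478563.
1 − 2Q = 0.628782, giving −¼ ln(0.628782) = 0.115993.
d = 0.478563 + 0.115993 = 0.594556.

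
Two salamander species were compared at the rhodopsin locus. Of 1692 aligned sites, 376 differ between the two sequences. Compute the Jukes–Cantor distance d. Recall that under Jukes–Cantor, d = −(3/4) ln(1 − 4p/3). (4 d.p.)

0.2635

p = 376/1692 ≈ 0.222222.
d = −(3/4) ln(1 − 4p/3) = −0.75 ln(1 − 0.296296) = −0.75 ln(0.703704)
  = −0.75 × (-0.351397) = 0.263548 substitutions/site.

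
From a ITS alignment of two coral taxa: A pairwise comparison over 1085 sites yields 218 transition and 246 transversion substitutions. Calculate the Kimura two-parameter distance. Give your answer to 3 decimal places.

P = 218/1085 ≈ 0.200922 and Q = 246/1085 ≈ 0.226728.
Under the Kimura two-parameter model, d = −½ ln(1 − 2P − Q) − ¼ ln(1 − 2Q).
1 − 2P − Q = 0.371428, giving −½ ln(0.371428) = 0.495200.
1 − 2Q = 0.546544, giving −¼ ln(0.546544) = 0.151035.
d = 0.495200 + 0.151035 = 0.646235.

0.646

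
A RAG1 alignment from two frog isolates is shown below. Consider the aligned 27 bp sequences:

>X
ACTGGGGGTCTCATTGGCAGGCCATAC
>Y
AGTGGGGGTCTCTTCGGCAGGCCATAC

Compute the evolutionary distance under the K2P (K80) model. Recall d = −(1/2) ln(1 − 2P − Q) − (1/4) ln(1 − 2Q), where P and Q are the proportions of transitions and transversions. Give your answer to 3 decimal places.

0.120

Of 27 sites, 1 differences are transitions and 2 are transversions, so P = 1/27 ≈ 0.037037 and Q = 2/27 ≈ 0.074074.
Under the Kimura two-parameter model, d = −½ ln(1 − 2P − Q) − ¼ ln(1 − 2Q).
1 − 2P − Q = 0.851852, giving −½ ln(0.851852) = 0.080171.
1 − 2Q = 0.851852, giving −¼ ln(0.851852) = 0.040086.
d = 0.080171 + 0.040086 = 0.120257.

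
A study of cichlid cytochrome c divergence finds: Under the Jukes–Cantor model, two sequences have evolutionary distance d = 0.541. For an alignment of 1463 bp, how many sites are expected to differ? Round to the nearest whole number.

564

Invert JC69: p = (3/4)(1 − e^(−4d/3)) = 0.75 × (1 − e^(-0.721333)) = 0.75 × (1 − 0.486104) = 0.385422.
Expected differing sites = pL ≈ 0.385422 × 1463 = 563.872386 ≈ 564.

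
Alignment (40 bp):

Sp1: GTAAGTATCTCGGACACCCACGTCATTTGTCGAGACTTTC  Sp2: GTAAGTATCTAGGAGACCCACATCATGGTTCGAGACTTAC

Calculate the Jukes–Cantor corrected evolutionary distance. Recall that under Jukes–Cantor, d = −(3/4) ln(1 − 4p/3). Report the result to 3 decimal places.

0.199

The sequences differ at 7 of 40 sites (11, 15, 22, 27, 28, 29, 39), so p = 7/40 = 0.175.
d = −(3/4) ln(1 − 4p/3) = −0.75 ln(1 − 0.233333) = −0.75 ln(0.766667)
  = −0.75 × (-0.265703) = 0.199277 substitutions/site.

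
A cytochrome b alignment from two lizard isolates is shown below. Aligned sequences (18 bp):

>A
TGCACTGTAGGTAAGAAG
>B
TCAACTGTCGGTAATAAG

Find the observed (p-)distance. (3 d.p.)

0.222

The sequences differ at 4 of 18 positions (sites 2, 3, 9, 15).
p = 4/18 = 0.222222… ≈ 0.222 (to 3 d.p.).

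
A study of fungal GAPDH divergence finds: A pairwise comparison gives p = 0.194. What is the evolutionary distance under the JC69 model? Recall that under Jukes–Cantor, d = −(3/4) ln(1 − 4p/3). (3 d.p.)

d = −(3/4) ln(1 − 4p/3) = −0.75 ln(1 − 0.258667) = −0.75 ln(0.741333)
  = −0.75 × (-0.299305) = 0.224479 substitutions/site.

0.224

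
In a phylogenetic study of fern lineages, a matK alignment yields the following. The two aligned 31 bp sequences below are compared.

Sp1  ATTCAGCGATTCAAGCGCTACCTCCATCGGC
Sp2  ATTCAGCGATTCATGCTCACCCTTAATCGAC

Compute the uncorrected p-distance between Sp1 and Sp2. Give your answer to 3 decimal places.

The sequences differ at 7 of 31 positions (sites 14, 17, 19, 20, 24, 25, 30).
p = 7/31 = 0.225806… ≈ 0.226 (to 3 d.p.).

0.226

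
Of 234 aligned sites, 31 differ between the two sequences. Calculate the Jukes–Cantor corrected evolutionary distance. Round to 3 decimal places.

0.146

p = 31/234 ≈ 0.132479.
d = −(3/4) ln(1 − 4p/3) = −0.75 ln(1 − 0.176639) = −0.75 ln(0.823361)
  = −0.75 × (-0.194361) = 0.145771 substitutions/site.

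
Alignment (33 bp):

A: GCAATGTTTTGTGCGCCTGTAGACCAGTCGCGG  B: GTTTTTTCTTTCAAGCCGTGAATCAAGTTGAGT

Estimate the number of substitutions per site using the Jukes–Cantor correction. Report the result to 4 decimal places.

0.9745

The sequences differ at 18 of 33 sites, so p = 18/33 ≈ 0.545455.
d = −(3/4) ln(1 − 4p/3) = −0.75 ln(1 − 0.727273) = −0.75 ln(0.272727)
  = −0.75 × (-1.299284) = 0.974463 substitutions/site.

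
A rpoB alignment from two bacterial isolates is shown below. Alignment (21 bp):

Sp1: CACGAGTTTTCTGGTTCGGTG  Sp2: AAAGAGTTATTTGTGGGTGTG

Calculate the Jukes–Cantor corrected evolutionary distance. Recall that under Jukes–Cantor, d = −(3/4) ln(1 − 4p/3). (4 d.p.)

The sequences differ at 9 of 21 sites (1, 3, 9, 11, 14, 15, 16, 17, 18), so p = 9/21 ≈ 0.428571.
d = −(3/4) ln(1 − 4p/3) = −0.75 ln(1 − 0.571428) = −0.75 ln(0.428572)
  = −0.75 × (-0.847297) = 0.635473 substitutions/site.

0.6355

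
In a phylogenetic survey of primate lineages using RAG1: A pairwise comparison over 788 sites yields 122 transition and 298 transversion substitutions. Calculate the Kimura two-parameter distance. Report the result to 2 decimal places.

P = 122/788 ≈ 0.154822 and Q = 298/788 ≈ 0.378173.
Under the Kimura two-parameter model, d = −½ ln(1 − 2P − Q) − ¼ ln(1 − 2Q).
1 − 2P − Q = 0.312183, giving −½ ln(0.312183) = 0.582083.
1 − 2Q = 0.243654, giving −¼ ln(0.243654) = 0.353002.
d = 0.582083 + 0.353002 = 0.935085.

0.94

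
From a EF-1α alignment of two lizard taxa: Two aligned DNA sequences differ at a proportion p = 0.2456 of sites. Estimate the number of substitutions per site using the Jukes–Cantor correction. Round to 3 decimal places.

0.298

d = −(3/4) ln(1 − 4p/3) = −0.75 ln(1 − 0.327467) = −0.75 ln(0.672533)
  = −0.75 × (-0.396704) = 0.297528 substitutions/site.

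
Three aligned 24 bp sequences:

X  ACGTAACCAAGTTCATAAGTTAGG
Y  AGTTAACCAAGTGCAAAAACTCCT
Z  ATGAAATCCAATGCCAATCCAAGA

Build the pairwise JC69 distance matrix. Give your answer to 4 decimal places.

X–Y: 9/24 sites differ → p = 0.375, d = −0.75 ln(1 − 0.5) = 0.519860 ≈ 0.5199.
X–Z: 13/24 sites differ → p ≈ 0.541667, d = −0.75 ln(1 − 0.722223) = 0.960702 ≈ 0.9607.
Y–Z: 13/24 sites differ → p ≈ 0.541667, d = −0.75 ln(1 − 0.722223) = 0.960702 ≈ 0.9607.

d(X,Y) = 0.5199, d(X,Z) = 0.9607, d(Y,Z) = 0.9607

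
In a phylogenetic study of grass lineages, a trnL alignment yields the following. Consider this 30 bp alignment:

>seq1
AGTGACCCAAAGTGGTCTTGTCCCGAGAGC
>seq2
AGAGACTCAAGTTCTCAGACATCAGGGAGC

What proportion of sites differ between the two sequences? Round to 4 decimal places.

0.5000

The sequences differ at 15 of 30 positions.
p = 15/30 = 0.5000.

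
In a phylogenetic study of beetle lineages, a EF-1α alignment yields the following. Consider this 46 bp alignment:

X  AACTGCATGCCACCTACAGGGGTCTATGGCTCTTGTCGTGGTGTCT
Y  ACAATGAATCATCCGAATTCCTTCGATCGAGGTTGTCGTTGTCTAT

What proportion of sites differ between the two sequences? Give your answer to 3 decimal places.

0.522

The sequences differ at 24 of 46 positions.
p = 24/46 = 0.521739… ≈ 0.522 (to 3 d.p.).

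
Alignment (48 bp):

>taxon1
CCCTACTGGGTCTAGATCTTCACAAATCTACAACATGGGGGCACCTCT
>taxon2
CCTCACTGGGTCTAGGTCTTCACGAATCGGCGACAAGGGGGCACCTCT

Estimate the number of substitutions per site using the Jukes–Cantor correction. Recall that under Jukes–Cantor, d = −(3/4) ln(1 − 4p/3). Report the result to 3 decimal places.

The sequences differ at 8 of 48 sites (3, 4, 16, 24, 29, 30, 32, 36), so p = 8/48 ≈ 0.166667.
d = −(3/4) ln(1 − 4p/3) = −0.75 ln(1 − 0.222223) = −0.75 ln(0.777777)
  = −0.75 × (-0.251315) = 0.188486 substitutions/site.

0.188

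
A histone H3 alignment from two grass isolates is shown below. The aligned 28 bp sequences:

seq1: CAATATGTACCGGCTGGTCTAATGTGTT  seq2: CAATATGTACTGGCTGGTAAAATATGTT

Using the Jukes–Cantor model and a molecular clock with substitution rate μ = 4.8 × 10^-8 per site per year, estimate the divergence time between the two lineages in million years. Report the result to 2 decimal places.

The sequences differ at 4 of 28 sites (11, 19, 20, 24), so p = 4/28 ≈ 0.142857.
d = −(3/4) ln(1 − 4p/3) = −0.75 ln(1 − 0.190476) = −0.75 ln(0.809524)
  = −0.75 × (-0.211309) = 0.158482 substitutions/site.
Under a molecular clock d = 2μt, so t = d/(2μ) = 0.158482 / (2 × 4.8 × 10^-8) = 1.65 million years.

1.65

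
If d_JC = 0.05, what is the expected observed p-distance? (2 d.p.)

p = (3/4)(1 − e^(−4d/3)) = 0.75 × (1 − e^(-0.066667)) = 0.75 × (1 − 0.935507) = 0.048370.

0.05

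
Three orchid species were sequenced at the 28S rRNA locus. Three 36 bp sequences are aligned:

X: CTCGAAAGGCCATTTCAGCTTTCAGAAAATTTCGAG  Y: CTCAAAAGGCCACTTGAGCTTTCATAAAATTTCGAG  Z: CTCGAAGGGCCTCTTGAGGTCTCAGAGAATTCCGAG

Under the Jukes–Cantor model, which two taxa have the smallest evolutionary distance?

X–Y: 4/36 differ, p = 0.111, d = 0.120.
X–Z: 8/36 differ, p = 0.222, d = 0.264.
Y–Z: 8/36 differ, p = 0.222, d = 0.264.
The smallest distance is between X and Y.

X and Y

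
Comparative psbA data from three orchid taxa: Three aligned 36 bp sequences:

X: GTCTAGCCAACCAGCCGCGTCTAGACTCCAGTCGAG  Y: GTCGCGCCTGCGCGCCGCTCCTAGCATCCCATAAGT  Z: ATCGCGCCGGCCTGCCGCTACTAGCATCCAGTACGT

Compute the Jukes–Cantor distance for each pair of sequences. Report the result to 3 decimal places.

X–Y: 16/36 sites differ → p ≈ 0.444444, d = −0.75 ln(1 − 0.592592) = 0.673455 ≈ 0.673.
X–Z: 14/36 sites differ → p ≈ 0.388889, d = −0.75 ln(1 − 0.518519) = 0.548166 ≈ 0.548.
Y–Z: 8/36 sites differ → p ≈ 0.222222, d = −0.75 ln(1 − 0.296296) = 0.263548 ≈ 0.264.

d(X,Y) = 0.673, d(X,Z) = 0.548, d(Y,Z) = 0.264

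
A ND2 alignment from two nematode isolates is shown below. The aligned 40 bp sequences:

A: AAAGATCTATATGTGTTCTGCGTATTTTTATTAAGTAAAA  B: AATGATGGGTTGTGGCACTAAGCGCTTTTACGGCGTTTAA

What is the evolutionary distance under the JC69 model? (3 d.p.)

0.903

The sequences differ at 21 of 40 sites, so p = 21/40 = 0.525.
d = −(3/4) ln(1 − 4p/3) = −0.75 ln(1 − 0.7) = −0.75 ln(0.3)
  = −0.75 × (-1.203973) = 0.902980 substitutions/site.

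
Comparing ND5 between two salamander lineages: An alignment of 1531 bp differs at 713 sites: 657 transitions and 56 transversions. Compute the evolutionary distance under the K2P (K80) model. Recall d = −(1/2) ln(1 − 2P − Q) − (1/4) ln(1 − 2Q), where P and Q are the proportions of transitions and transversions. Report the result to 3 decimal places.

1.145

P = 657/1531 ≈ 0.429131 and Q = 56/1531 ≈ 0.036577.
Under the Kimura two-parameter model, d = −½ ln(1 − 2P − Q) − ¼ ln(1 − 2Q).
1 − 2P − Q = 0.105161, giving −½ ln(0.105161) = 1.126131.
1 − 2Q = 0.926846, giving −¼ ln(0.926846) = 0.018992.
d = 1.126131 + 0.018992 = 1.145123.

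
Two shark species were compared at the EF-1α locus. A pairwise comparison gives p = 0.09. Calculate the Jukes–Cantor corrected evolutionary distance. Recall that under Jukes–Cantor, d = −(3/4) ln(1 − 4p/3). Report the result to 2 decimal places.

0.10

d = −(3/4) ln(1 − 4p/3) = −0.75 ln(1 − 0.12) = −0.75 ln(0.88)
  = −0.75 × (-0.127833) = 0.095875 substitutions/site.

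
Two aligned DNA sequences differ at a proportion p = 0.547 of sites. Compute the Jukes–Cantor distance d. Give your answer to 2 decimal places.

d = −(3/4) ln(1 − 4p/3) = −0.75 ln(1 − 0.729333) = −0.75 ln(0.270667)
  = −0.75 × (-1.306866) = 0.980150 substitutions/site.

0.98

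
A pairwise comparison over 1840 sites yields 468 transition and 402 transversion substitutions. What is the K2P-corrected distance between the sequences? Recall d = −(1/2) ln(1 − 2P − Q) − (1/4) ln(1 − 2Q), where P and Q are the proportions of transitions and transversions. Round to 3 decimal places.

0.793

P = 468/1840 ≈ 0.254348 and Q = 402/1840 ≈ 0.218478.
Under the Kimura two-parameter model, d = −½ ln(1 − 2P − Q) − ¼ ln(1 − 2Q).
1 − 2P − Q = 0.272826, giving −½ ln(0.272826) = 0.649461.
1 − 2Q = 0.563044, giving −¼ ln(0.563044) = 0.143599.
d = 0.649461 + 0.143599 = 0.793060.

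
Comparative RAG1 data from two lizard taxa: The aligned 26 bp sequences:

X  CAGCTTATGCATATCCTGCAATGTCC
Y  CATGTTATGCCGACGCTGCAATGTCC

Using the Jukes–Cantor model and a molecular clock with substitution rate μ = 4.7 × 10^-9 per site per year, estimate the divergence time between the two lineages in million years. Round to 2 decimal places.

The sequences differ at 6 of 26 sites (3, 4, 11, 12, 14, 15), so p = 6/26 ≈ 0.230769.
d = −(3/4) ln(1 − 4p/3) = −0.75 ln(1 − 0.307692) = −0.75 ln(0.692308)
  = −0.75 × (-0.367724) = 0.275793 substitutions/site.
Under a molecular clock d = 2μt, so t = d/(2μ) = 0.275793 / (2 × 4.7 × 10^-9) = 29.34 million years.

29.34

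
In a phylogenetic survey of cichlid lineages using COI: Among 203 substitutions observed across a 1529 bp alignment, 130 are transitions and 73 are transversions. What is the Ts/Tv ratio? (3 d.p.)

1.781

R = 130/73 = 1.780821… ≈ 1.781 (to 3 d.p.).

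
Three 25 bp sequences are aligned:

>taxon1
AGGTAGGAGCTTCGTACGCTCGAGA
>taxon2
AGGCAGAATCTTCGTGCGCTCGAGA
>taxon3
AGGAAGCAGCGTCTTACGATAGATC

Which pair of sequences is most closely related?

taxon1–taxon2: 4/25 differ, p = 0.160, d = 0.180.
taxon1–taxon3: 8/25 differ, p = 0.320, d = 0.417.
taxon2–taxon3: 10/25 differ, p = 0.400, d = 0.572.
The smallest distance is between taxon1 and taxon2.

taxon1 and taxon2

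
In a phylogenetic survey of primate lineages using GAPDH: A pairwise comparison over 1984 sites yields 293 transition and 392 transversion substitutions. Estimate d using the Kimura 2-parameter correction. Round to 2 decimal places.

P = 293/1984 ≈ 0.147681 and Q = 392/1984 ≈ 0.197581.
Under the Kimura two-parameter model, d = −½ ln(1 − 2P − Q) − ¼ ln(1 − 2Q).
1 − 2P − Q = 0.507057, giving −½ ln(0.507057) = 0.339566.
1 − 2Q = 0.604838, giving −¼ ln(0.604838) = 0.125699.
d = 0.339566 + 0.125699 = 0.465265.

0.47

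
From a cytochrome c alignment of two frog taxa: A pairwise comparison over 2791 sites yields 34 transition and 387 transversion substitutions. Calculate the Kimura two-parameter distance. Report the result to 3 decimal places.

0.170

P = 34/2791 ≈ 0.012182 and Q = 387/2791 ≈ 0.13866.
Under the Kimura two-parameter model, d = −½ ln(1 − 2P − Q) − ¼ ln(1 − 2Q).
1 − 2P − Q = 0.836976, giving −½ ln(0.836976) = 0.088980.
1 − 2Q = 0.72268, giving −¼ ln(0.72268) = 0.081197.
d = 0.088980 + 0.081197 = 0.170177.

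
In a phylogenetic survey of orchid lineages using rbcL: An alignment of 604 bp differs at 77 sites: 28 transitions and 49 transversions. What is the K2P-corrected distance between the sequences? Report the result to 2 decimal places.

0.14

P = 28/604 ≈ 0.046358 and Q = 49/604 ≈ 0.081126.
Under the Kimura two-parameter model, d = −½ ln(1 − 2P − Q) − ¼ ln(1 − 2Q).
1 − 2P − Q = 0.826158, giving −½ ln(0.826158) = 0.095485.
1 − 2Q = 0.837748, giving −¼ ln(0.837748) = 0.044259.
d = 0.095485 + 0.044259 = 0.139744.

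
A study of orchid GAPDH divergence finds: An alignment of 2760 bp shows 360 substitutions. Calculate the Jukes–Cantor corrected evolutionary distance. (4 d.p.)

p = 360/2760 ≈ 0.130435.
d = −(3/4) ln(1 − 4p/3) = −0.75 ln(1 − 0.173913) = −0.75 ln(0.826087)
  = −0.75 × (-0.191055) = 0.143291 substitutions/site.

0.1433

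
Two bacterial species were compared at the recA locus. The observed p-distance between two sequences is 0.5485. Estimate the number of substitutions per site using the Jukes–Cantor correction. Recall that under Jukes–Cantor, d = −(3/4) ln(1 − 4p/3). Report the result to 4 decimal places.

0.9857

d = −(3/4) ln(1 − 4p/3) = −0.75 ln(1 − 0.731333) = −0.75 ln(0.268667)
  = −0.75 × (-1.314283) = 0.985712 substitutions/site.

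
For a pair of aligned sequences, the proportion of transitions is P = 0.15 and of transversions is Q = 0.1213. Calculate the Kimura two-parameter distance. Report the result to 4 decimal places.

0.3430

Under the Kimura two-parameter model, d = −½ ln(1 − 2P − Q) − ¼ ln(1 − 2Q).
1 − 2P − Q = 0.5787, giving −½ ln(0.5787) = 0.273486.
1 − 2Q = 0.7574, giving −¼ ln(0.7574) = 0.069466.
d = 0.273486 + 0.069466 = 0.342952.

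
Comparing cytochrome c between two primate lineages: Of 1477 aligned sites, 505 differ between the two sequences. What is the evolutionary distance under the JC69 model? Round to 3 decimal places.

p = 505/1477 ≈ 0.341909.
d = −(3/4) ln(1 − 4p/3) = −0.75 ln(1 − 0.455879) = −0.75 ln(0.544121)
  = −0.75 × (-0.608584) = 0.456438 substitutions/site.

0.456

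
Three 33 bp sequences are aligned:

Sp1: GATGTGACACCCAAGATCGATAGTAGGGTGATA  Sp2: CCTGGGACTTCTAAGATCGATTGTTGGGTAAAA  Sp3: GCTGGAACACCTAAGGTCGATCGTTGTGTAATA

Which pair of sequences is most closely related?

Sp2 and Sp3

Sp1–Sp2: 10/33 differ, p = 0.303, d = 0.388.
Sp1–Sp3: 9/33 differ, p = 0.273, d = 0.339.
Sp2–Sp3: 8/33 differ, p = 0.242, d = 0.293.
The smallest distance is between Sp2 and Sp3.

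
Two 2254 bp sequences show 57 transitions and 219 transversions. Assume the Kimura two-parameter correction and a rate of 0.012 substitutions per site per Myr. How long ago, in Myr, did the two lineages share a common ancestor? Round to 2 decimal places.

P = 57/2254 ≈ 0.025288 and Q = 219/2254 ≈ 0.097161.
Under the Kimura two-parameter model, d = −½ ln(1 − 2P − Q) − ¼ ln(1 − 2Q).
1 − 2P − Q = 0.852263, giving −½ ln(0.852263) = 0.079930.
1 − 2Q = 0.805678, giving −¼ ln(0.805678) = 0.054018.
d = 0.079930 + 0.054018 = 0.133948.
Under a molecular clock d = 2μt, so t = d/(2μ) = 0.133948 / (2 × 0.012) = 5.58 Myr.

5.58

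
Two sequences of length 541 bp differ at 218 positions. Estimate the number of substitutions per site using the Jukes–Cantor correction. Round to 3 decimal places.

0.578

p = 218/541 ≈ 0.402957.
d = −(3/4) ln(1 − 4p/3) = −0.75 ln(1 − 0.537276) = −0.75 ln(0.462724)
  = −0.75 × (-0.770625) = 0.577969 substitutions/site.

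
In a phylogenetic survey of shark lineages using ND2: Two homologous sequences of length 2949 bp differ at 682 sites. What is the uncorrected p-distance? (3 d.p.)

0.231

p = 682/2949 = 0.231264… ≈ 0.231 (to 3 d.p.).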